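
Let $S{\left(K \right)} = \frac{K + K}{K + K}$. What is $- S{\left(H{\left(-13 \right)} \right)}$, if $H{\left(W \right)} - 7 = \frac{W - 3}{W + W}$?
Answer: $-1$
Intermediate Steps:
$H{\left(W \right)} = 7 + \frac{-3 + W}{2 W}$ ($H{\left(W \right)} = 7 + \frac{W - 3}{W + W} = 7 + \frac{-3 + W}{2 W}$)
$S{\left(K \right)} = 1$ ($S{\left(K \right)} = \frac{2 K}{2 K} = 2 K \frac{1}{2 K} = 1$)
$- S{\left(H{\left(-13 \right)} \right)} = \left(-1\right) 1 = -1$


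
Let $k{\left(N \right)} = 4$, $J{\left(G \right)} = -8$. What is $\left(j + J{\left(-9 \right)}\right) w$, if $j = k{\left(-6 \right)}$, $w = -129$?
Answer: $516$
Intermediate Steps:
$j = 4$
$\left(j + J{\left(-9 \right)}\right) w = \left(4 - 8\right) \left(-129\right) = \left(-4\right) \left(-129\right) = 516$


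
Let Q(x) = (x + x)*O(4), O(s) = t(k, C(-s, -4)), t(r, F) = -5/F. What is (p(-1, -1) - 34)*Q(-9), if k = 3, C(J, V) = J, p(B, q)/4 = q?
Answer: 855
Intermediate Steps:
p(B, q) = 4*q
O(s) = 5/s (O(s) = -5*(-1/s) = -(-5)/s = 5/s)
Q(x) = 5*x/2 (Q(x) = (x + x)*(5/4) = (2*x)*(5*(1/4)) = (2*x)*(5/4) = 5*x/2)
(p(-1, -1) - 34)*Q(-9) = (4*(-1) - 34)*((5/2)*(-9)) = (-4 - 34)*(-45/2) = -38*(-45/2) = 855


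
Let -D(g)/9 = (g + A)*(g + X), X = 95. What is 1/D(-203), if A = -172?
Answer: -1/364500 ≈ -2.7435e-6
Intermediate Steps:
D(g) = -9*(-172 + g)*(95 + g) (D(g) = -9*(g - 172)*(g + 95) = -9*(-172 + g)*(95 + g))
1/D(-203) = 1/(147060 - 9*(-203)**2 + 693*(-203)) = 1/(147060 - 9*41209 - 140679) = 1/(147060 - 370881 - 140679) = 1/(-364500) = -1/364500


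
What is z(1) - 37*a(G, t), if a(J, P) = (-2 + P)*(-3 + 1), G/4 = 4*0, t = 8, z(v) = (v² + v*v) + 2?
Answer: 448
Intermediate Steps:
z(v) = 2 + 2*v² (z(v) = (v² + v²) + 2 = 2*v² + 2 = 2 + 2*v²)
G = 0 (G = 4*(4*0) = 4*0 = 0)
a(J, P) = 4 - 2*P (a(J, P) = (-2 + P)*(-2) = 4 - 2*P)
z(1) - 37*a(G, t) = (2 + 2*1²) - 37*(4 - 2*8) = (2 + 2*1) - 37*(4 - 16) = (2 + 2) - 37*(-12) = 4 + 444 = 448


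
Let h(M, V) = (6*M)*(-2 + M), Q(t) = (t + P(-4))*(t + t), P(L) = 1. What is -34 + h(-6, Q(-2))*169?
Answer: 48638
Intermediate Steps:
Q(t) = 2*t*(1 + t) (Q(t) = (t + 1)*(t + t) = (1 + t)*(2*t) = 2*t*(1 + t))
h(M, V) = 6*M*(-2 + M)
-34 + h(-6, Q(-2))*169 = -34 + (6*(-6)*(-2 - 6))*169 = -34 + (6*(-6)*(-8))*169 = -34 + 288*169 = -34 + 48672 = 48638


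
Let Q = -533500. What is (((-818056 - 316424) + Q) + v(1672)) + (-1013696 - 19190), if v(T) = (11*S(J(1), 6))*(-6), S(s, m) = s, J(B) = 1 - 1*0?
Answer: -2700932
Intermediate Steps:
J(B) = 1 (J(B) = 1 + 0 = 1)
v(T) = -66 (v(T) = (11*1)*(-6) = 11*(-6) = -66)
(((-818056 - 316424) + Q) + v(1672)) + (-1013696 - 19190) = (((-818056 - 316424) - 533500) - 66) + (-1013696 - 19190) = ((-1134480 - 533500) - 66) - 1032886 = (-1667980 - 66) - 1032886 = -1668046 - 1032886 = -2700932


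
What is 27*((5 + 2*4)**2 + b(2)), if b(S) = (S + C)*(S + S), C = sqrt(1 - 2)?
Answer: 4779 + 108*I ≈ 4779.0 + 108.0*I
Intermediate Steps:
C = I (C = sqrt(-1) = I ≈ 1.0*I)
b(S) = 2*S*(I + S) (b(S) = (S + I)*(S + S) = (I + S)*(2*S) = 2*S*(I + S))
27*((5 + 2*4)**2 + b(2)) = 27*((5 + 2*4)**2 + 2*2*(I + 2)) = 27*((5 + 8)**2 + 2*2*(2 + I)) = 27*(13**2 + (8 + 4*I)) = 27*(169 + (8 + 4*I)) = 27*(177 + 4*I) = 4779 + 108*I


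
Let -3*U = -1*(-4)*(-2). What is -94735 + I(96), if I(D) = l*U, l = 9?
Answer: -94711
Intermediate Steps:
U = 8/3 (U = -(-1*(-4))*(-2)/3 = -4*(-2)/3 = -⅓*(-8) = 8/3 ≈ 2.6667)
I(D) = 24 (I(D) = 9*(8/3) = 24)
-94735 + I(96) = -94735 + 24 = -94711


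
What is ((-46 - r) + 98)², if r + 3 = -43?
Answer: 9604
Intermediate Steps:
r = -46 (r = -3 - 43 = -46)
((-46 - r) + 98)² = ((-46 - 1*(-46)) + 98)² = ((-46 + 46) + 98)² = (0 + 98)² = 98² = 9604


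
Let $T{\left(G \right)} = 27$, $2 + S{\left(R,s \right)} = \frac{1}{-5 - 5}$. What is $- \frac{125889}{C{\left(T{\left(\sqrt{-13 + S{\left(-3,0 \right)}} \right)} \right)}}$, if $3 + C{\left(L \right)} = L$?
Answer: $- \frac{41963}{8} \approx -5245.4$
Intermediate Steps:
$S{\left(R,s \right)} = - \frac{21}{10}$ ($S{\left(R,s \right)} = -2 + \frac{1}{-5 - 5} = -2 + \frac{1}{-10} = -2 - \frac{1}{10} = - \frac{21}{10}$)
$C{\left(L \right)} = -3 + L$
$- \frac{125889}{C{\left(T{\left(\sqrt{-13 + S{\left(-3,0 \right)}} \right)} \right)}} = - \frac{125889}{-3 + 27} = - \frac{125889}{24} = \left(-125889\right) \frac{1}{24} = - \frac{41963}{8}$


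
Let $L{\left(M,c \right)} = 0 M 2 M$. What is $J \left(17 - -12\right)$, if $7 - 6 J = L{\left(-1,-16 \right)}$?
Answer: $\frac{203}{6} \approx 33.833$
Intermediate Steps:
$L{\left(M,c \right)} = 0$ ($L{\left(M,c \right)} = 0 \cdot 2 M = 0 M = 0$)
$J = \frac{7}{6}$ ($J = \frac{7}{6} - 0 = \frac{7}{6} + 0 = \frac{7}{6} \approx 1.1667$)
$J \left(17 - -12\right) = \frac{7 \left(17 - -12\right)}{6} = \frac{7 \left(17 + 12\right)}{6} = \frac{7}{6} \cdot 29 = \frac{203}{6}$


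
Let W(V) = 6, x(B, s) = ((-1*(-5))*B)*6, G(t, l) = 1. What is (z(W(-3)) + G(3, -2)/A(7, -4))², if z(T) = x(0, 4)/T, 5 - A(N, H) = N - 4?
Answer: ¼ ≈ 0.25000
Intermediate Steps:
A(N, H) = 9 - N (A(N, H) = 5 - (N - 4) = 5 - (-4 + N) = 5 + (4 - N) = 9 - N)
x(B, s) = 30*B (x(B, s) = (5*B)*6 = 30*B)
z(T) = 0 (z(T) = (30*0)/T = 0/T = 0)
(z(W(-3)) + G(3, -2)/A(7, -4))² = (0 + 1/(9 - 1*7))² = (0 + 1/(9 - 7))² = (0 + 1/2)² = (0 + 1*(½))² = (0 + ½)² = (½)² = ¼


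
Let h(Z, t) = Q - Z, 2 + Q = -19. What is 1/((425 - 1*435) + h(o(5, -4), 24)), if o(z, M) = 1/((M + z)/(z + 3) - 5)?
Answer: -39/1201 ≈ -0.032473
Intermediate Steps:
Q = -21 (Q = -2 - 19 = -21)
o(z, M) = 1/(-5 + (M + z)/(3 + z)) (o(z, M) = 1/((M + z)/(3 + z) - 5) = 1/(-5 + (M + z)/(3 + z)))
h(Z, t) = -21 - Z
1/((425 - 1*435) + h(o(5, -4), 24)) = 1/((425 - 1*435) + (-21 - (-3 - 1*5)/(15 - 1*(-4) + 4*5))) = 1/((425 - 435) + (-21 - (-3 - 5)/(15 + 4 + 20))) = 1/(-10 + (-21 - (-8)/39)) = 1/(-10 + (-21 - 1*(-8/39))) = 1/(-10 + (-21 + 8/39)) = 1/(-10 - 811/39) = 1/(-1201/39) = -39/1201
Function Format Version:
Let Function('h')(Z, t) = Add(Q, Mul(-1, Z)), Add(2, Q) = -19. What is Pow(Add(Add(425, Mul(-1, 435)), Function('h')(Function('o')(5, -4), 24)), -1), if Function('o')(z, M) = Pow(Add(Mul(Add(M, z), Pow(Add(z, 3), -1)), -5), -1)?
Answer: Rational(-39, 1201) ≈ -0.032473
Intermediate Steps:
Q = -21 (Q = Add(-2, -19) = -21)
Function('o')(z, M) = Pow(Add(-5, Mul(Pow(Add(3, z), -1), Add(M, z))), -1) (Function('o')(z, M) = Pow(Add(Mul(Add(M, z), Pow(Add(3, z), -1)), -5), -1) = Pow(Add(Mul(Pow(Add(3, z), -1), Add(M, z)), -5), -1) = Pow(Add(-5, Mul(Pow(Add(3, z), -1), Add(M, z))), -1))
Function('h')(Z, t) = Add(-21, Mul(-1, Z))
Pow(Add(Add(425, Mul(-1, 435)), Function('h')(Function('o')(5, -4), 24)), -1) = Pow(Add(Add(425, Mul(-1, 435)), Add(-21, Mul(-1, Mul(Pow(Add(15, Mul(-1, -4), Mul(4, 5)), -1), Add(-3, Mul(-1, 5)))))), -1) = Pow(Add(Add(425, -435), Add(-21, Mul(-1, Mul(Pow(Add(15, 4, 20), -1), Add(-3, -5))))), -1) = Pow(Add(-10, Add(-21, Mul(-1, Mul(Pow(39, -1), -8)))), -1) = Pow(Add(-10, Add(-21, Mul(-1, Mul(Rational(1, 39), -8)))), -1) = Pow(Add(-10, Add(-21, Mul(-1, Rational(-8, 39)))), -1) = Pow(Add(-10, Add(-21, Rational(8, 39))), -1) = Pow(Add(-10, Rational(-811, 39)), -1) = Pow(Rational(-1201, 39), -1) = Rational(-39, 1201)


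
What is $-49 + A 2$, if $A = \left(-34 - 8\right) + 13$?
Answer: $-107$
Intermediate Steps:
$A = -29$ ($A = -42 + 13 = -29$)
$-49 + A 2 = -49 - 58 = -107$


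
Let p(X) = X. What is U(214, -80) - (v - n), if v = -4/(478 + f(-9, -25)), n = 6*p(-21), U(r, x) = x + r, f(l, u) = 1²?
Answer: 3836/479 ≈ 8.0083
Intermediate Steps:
f(l, u) = 1
U(r, x) = r + x
n = -126 (n = 6*(-21) = -126)
v = -4/479 (v = -4/(478 + 1) = -4/479 ≈ -0.0083507)
U(214, -80) - (v - n) = (214 - 80) - (-4/479 - 1*(-126)) = 134 - (-4/479 + 126) = 134 - 1*60350/479 = 134 - 60350/479 = 3836/479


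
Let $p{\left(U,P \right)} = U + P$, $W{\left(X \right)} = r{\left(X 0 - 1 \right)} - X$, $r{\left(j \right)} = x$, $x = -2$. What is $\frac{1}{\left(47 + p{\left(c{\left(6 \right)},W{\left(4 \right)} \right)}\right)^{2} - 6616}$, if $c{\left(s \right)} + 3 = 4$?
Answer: $- \frac{1}{4852} \approx -0.0002061$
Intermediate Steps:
$r{\left(j \right)} = -2$
$c{\left(s \right)} = 1$ ($c{\left(s \right)} = -3 + 4 = 1$)
$W{\left(X \right)} = -2 - X$
$p{\left(U,P \right)} = P + U$
$\frac{1}{\left(47 + p{\left(c{\left(6 \right)},W{\left(4 \right)} \right)}\right)^{2} - 6616} = \frac{1}{\left(47 + \left(\left(-2 - 4\right) + 1\right)\right)^{2} - 6616} = \frac{1}{\left(47 + \left(-6 + 1\right)\right)^{2} - 6616} = \frac{1}{\left(47 - 5\right)^{2} - 6616} = \frac{1}{42^{2} - 6616} = \frac{1}{1764 - 6616} = \frac{1}{-4852} = - \frac{1}{4852}$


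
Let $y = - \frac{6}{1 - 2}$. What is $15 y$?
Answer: $90$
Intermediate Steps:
$y = 6$ ($y = - \frac{6}{-1} = \left(-6\right) \left(-1\right) = 6$)
$15 y = 15 \cdot 6 = 90$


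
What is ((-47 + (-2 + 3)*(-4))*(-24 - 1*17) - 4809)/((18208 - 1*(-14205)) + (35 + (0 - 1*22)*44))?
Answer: -1359/15740 ≈ -0.086341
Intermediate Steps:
((-47 + (-2 + 3)*(-4))*(-24 - 1*17) - 4809)/((18208 - 1*(-14205)) + (35 + (0 - 1*22)*44)) = ((-47 + 1*(-4))*(-24 - 17) - 4809)/((18208 + 14205) + (35 + (0 - 22)*44)) = ((-47 - 4)*(-41) - 4809)/(32413 + (35 - 22*44)) = (-51*(-41) - 4809)/(32413 + (35 - 968)) = (2091 - 4809)/(32413 - 933) = -2718/31480 = -2718*1/31480 = -1359/15740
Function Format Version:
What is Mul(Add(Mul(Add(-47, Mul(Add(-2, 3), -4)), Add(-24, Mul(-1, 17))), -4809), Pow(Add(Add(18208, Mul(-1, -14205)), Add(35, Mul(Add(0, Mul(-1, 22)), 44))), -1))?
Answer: Rational(-1359, 15740) ≈ -0.086341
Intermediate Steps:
Mul(Add(Mul(Add(-47, Mul(Add(-2, 3), -4)), Add(-24, Mul(-1, 17))), -4809), Pow(Add(Add(18208, Mul(-1, -14205)), Add(35, Mul(Add(0, Mul(-1, 22)), 44))), -1)) = Mul(Add(Mul(Add(-47, Mul(1, -4)), Add(-24, -17)), -4809), Pow(Add(Add(18208, 14205), Add(35, Mul(Add(0, -22), 44))), -1)) = Mul(Add(Mul(Add(-47, -4), -41), -4809), Pow(Add(32413, Add(35, Mul(-22, 44))), -1)) = Mul(Add(Mul(-51, -41), -4809), Pow(Add(32413, Add(35, -968)), -1)) = Mul(Add(2091, -4809), Pow(Add(32413, -933), -1)) = Mul(-2718, Pow(31480, -1)) = Mul(-2718, Rational(1, 31480)) = Rational(-1359, 15740)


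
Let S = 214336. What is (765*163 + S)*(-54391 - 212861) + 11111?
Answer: -90606701701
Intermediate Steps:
(765*163 + S)*(-54391 - 212861) + 11111 = (765*163 + 214336)*(-54391 - 212861) + 11111 = (124695 + 214336)*(-267252) + 11111 = 339031*(-267252) + 11111 = -90606712812 + 11111 = -90606701701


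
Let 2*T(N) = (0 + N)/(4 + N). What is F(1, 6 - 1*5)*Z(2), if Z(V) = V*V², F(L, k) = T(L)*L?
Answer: ⅘ ≈ 0.80000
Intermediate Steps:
T(N) = N/(2*(4 + N)) (T(N) = ((0 + N)/(4 + N))/2 = (N/(4 + N))/2 = N/(2*(4 + N)))
F(L, k) = L²/(2*(4 + L)) (F(L, k) = (L/(2*(4 + L)))*L = L²/(2*(4 + L)))
Z(V) = V³
F(1, 6 - 1*5)*Z(2) = ((½)*1²/(4 + 1))*2³ = ((½)*1/5)*8 = ((½)*1*(⅕))*8 = (⅒)*8 = ⅘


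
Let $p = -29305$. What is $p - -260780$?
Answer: $231475$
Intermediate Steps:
$p - -260780 = -29305 - -260780 = -29305 + 260780 = 231475$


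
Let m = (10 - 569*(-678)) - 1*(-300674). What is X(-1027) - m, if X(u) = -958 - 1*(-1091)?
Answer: -686333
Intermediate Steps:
m = 686466 (m = (10 + 385782) + 300674 = 385792 + 300674 = 686466)
X(u) = 133 (X(u) = -958 + 1091 = 133)
X(-1027) - m = 133 - 1*686466 = 133 - 686466 = -686333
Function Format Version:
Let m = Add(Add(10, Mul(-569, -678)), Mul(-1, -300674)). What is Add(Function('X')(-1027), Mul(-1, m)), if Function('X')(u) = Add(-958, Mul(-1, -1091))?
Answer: -686333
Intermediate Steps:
m = 686466 (m = Add(Add(10, 385782), 300674) = Add(385792, 300674) = 686466)
Function('X')(u) = 133 (Function('X')(u) = Add(-958, 1091) = 133)
Add(Function('X')(-1027), Mul(-1, m)) = Add(133, Mul(-1, 686466)) = Add(133, -686466) = -686333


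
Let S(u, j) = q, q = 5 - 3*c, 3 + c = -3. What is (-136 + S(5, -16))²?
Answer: 12769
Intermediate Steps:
c = -6 (c = -3 - 3 = -6)
q = 23 (q = 5 - 3*(-6) = 5 + 18 = 23)
S(u, j) = 23
(-136 + S(5, -16))² = (-136 + 23)² = (-113)² = 12769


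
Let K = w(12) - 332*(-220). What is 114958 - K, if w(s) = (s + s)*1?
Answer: 41894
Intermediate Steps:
w(s) = 2*s (w(s) = (2*s)*1 = 2*s)
K = 73064 (K = 2*12 - 332*(-220) = 24 + 73040 = 73064)
114958 - K = 114958 - 1*73064 = 114958 - 73064 = 41894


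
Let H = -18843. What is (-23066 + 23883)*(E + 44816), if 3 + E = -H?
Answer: 52006952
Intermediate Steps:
E = 18840 (E = -3 - 1*(-18843) = -3 + 18843 = 18840)
(-23066 + 23883)*(E + 44816) = (-23066 + 23883)*(18840 + 44816) = 817*63656 = 52006952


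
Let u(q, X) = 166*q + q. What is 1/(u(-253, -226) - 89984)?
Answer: -1/132235 ≈ -7.5623e-6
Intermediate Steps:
u(q, X) = 167*q
1/(u(-253, -226) - 89984) = 1/(167*(-253) - 89984) = 1/(-42251 - 89984) = 1/(-132235) = -1/132235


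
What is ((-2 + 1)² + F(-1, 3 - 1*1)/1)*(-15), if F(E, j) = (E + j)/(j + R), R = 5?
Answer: -120/7 ≈ -17.143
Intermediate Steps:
F(E, j) = (E + j)/(5 + j) (F(E, j) = (E + j)/(j + 5) = (E + j)/(5 + j))
((-2 + 1)² + F(-1, 3 - 1*1)/1)*(-15) = ((-2 + 1)² + ((-1 + (3 - 1*1))/(5 + (3 - 1*1)))/1)*(-15) = ((-1)² + ((-1 + (3 - 1))/(5 + (3 - 1)))*1)*(-15) = (1 + ((-1 + 2)/(5 + 2))*1)*(-15) = (1 + (1/7)*1)*(-15) = (1 + ((⅐)*1)*1)*(-15) = (1 + (⅐)*1)*(-15) = (1 + ⅐)*(-15) = (8/7)*(-15) = -120/7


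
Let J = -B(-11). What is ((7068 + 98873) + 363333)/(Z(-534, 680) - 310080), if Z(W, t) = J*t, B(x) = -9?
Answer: -234637/151980 ≈ -1.5439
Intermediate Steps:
J = 9 (J = -1*(-9) = 9)
Z(W, t) = 9*t
((7068 + 98873) + 363333)/(Z(-534, 680) - 310080) = ((7068 + 98873) + 363333)/(9*680 - 310080) = (105941 + 363333)/(6120 - 310080) = 469274/(-303960) = 469274*(-1/303960) = -234637/151980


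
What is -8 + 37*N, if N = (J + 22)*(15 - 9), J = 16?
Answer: 8428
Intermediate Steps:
N = 228 (N = (16 + 22)*(15 - 9) = 38*6 = 228)
-8 + 37*N = -8 + 37*228 = -8 + 8436 = 8428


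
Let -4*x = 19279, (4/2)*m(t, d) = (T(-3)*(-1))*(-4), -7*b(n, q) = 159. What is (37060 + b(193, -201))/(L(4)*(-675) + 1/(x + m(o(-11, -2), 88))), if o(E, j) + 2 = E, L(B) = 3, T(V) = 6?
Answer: -4985848291/272599453 ≈ -18.290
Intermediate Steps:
b(n, q) = -159/7 (b(n, q) = -1/7*159 = -159/7)
o(E, j) = -2 + E
m(t, d) = 12 (m(t, d) = ((6*(-1))*(-4))/2 = (-6*(-4))/2 = (1/2)*24 = 12)
x = -19279/4 (x = -1/4*19279 = -19279/4 ≈ -4819.8)
(37060 + b(193, -201))/(L(4)*(-675) + 1/(x + m(o(-11, -2), 88))) = (37060 - 159/7)/(3*(-675) + 1/(-19279/4 + 12)) = 259261/(7*(-2025 + 1/(-19231/4))) = 259261/(7*(-2025 - 4/19231)) = 259261/(7*(-38942779/19231)) = (259261/7)*(-19231/38942779) = -4985848291/272599453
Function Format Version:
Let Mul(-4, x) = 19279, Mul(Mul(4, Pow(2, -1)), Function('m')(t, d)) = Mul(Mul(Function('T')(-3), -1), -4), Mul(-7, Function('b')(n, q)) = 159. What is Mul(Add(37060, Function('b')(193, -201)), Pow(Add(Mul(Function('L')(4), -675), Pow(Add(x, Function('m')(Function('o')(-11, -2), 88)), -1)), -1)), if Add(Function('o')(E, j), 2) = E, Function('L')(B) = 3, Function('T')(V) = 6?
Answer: Rational(-4985848291, 272599453) ≈ -18.290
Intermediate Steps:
Function('b')(n, q) = Rational(-159, 7) (Function('b')(n, q) = Mul(Rational(-1, 7), 159) = Rational(-159, 7))
Function('o')(E, j) = Add(-2, E)
Function('m')(t, d) = 12 (Function('m')(t, d) = Mul(Rational(1, 2), Mul(Mul(6, -1), -4)) = Mul(Rational(1, 2), Mul(-6, -4)) = Mul(Rational(1, 2), 24) = 12)
x = Rational(-19279, 4) (x = Mul(Rational(-1, 4), 19279) = Rational(-19279, 4) ≈ -4819.8)
Mul(Add(37060, Function('b')(193, -201)), Pow(Add(Mul(Function('L')(4), -675), Pow(Add(x, Function('m')(Function('o')(-11, -2), 88)), -1)), -1)) = Mul(Add(37060, Rational(-159, 7)), Pow(Add(Mul(3, -675), Pow(Add(Rational(-19279, 4), 12), -1)), -1)) = Mul(Rational(259261, 7), Pow(Add(-2025, Pow(Rational(-19231, 4), -1)), -1)) = Mul(Rational(259261, 7), Pow(Add(-2025, Rational(-4, 19231)), -1)) = Mul(Rational(259261, 7), Pow(Rational(-38942779, 19231), -1)) = Mul(Rational(259261, 7), Rational(-19231, 38942779)) = Rational(-4985848291, 272599453)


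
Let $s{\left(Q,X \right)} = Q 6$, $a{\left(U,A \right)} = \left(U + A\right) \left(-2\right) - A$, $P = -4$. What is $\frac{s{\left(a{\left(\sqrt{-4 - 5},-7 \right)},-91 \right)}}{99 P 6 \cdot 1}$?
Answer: $- \frac{7}{132} + \frac{i}{66} \approx -0.05303 + 0.015152 i$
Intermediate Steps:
$a{\left(U,A \right)} = - 3 A - 2 U$ ($a{\left(U,A \right)} = \left(A + U\right) \left(-2\right) - A = \left(- 2 A - 2 U\right) - A = - 3 A - 2 U$)
$s{\left(Q,X \right)} = 6 Q$
$\frac{s{\left(a{\left(\sqrt{-4 - 5},-7 \right)},-91 \right)}}{99 P 6 \cdot 1} = \frac{6 \left(\left(-3\right) \left(-7\right) - 2 \sqrt{-4 - 5}\right)}{99 \left(-4\right) 6 \cdot 1} = \frac{6 \left(21 - 2 \sqrt{-9}\right)}{99 \left(\left(-24\right) 1\right)} = \frac{6 \left(21 - 2 \cdot 3 i\right)}{99 \left(-24\right)} = \frac{6 \left(21 - 6 i\right)}{-2376} = \left(126 - 36 i\right) \left(- \frac{1}{2376}\right) = - \frac{7}{132} + \frac{i}{66}$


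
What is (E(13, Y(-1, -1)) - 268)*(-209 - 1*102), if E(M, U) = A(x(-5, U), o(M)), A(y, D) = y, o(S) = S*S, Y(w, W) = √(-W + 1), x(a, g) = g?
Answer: 83348 - 311*√2 ≈ 82908.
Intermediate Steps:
Y(w, W) = √(1 - W)
o(S) = S²
E(M, U) = U
(E(13, Y(-1, -1)) - 268)*(-209 - 1*102) = (√(1 - 1*(-1)) - 268)*(-209 - 1*102) = (√(1 + 1) - 268)*(-209 - 102) = (√2 - 268)*(-311) = (-268 + √2)*(-311) = 83348 - 311*√2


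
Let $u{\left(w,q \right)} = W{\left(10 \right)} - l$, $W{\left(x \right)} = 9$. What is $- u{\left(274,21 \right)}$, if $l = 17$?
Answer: $8$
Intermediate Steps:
$u{\left(w,q \right)} = -8$ ($u{\left(w,q \right)} = 9 - 17 = -8$)
$- u{\left(274,21 \right)} = \left(-1\right) \left(-8\right) = 8$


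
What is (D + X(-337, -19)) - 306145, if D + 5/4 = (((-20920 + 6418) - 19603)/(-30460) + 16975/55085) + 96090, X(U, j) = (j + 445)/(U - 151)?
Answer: -859978393435641/4094049404 ≈ -2.1006e+5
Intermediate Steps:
X(U, j) = (445 + j)/(-151 + U)
D = 3224573239801/33557782 (D = -5/4 + ((((-20920 + 6418) - 19603)/(-30460) + 16975/55085) + 96090) = -5/4 + (((-14502 - 19603)*(-1/30460) + 16975*(1/55085)) + 96090) = -5/4 + ((-34105*(-1/30460) + 3395/11017) + 96090) = -5/4 + ((6821/6092 + 3395/11017) + 96090) = -5/4 + (95829297/67115564 + 96090) = -5/4 + 6449230374057/67115564 = 3224573239801/33557782 ≈ 96090.)
(D + X(-337, -19)) - 306145 = (3224573239801/33557782 + (445 - 19)/(-151 - 337)) - 306145 = (3224573239801/33557782 + 426/(-488)) - 306145 = (3224573239801/33557782 - 1/488*426) - 306145 = (3224573239801/33557782 - 213/244) - 306145 = 393394361351939/4094049404 - 306145 = -859978393435641/4094049404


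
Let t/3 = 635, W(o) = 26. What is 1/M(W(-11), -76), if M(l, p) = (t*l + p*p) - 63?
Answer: 1/55243 ≈ 1.8102e-5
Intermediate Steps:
t = 1905 (t = 3*635 = 1905)
M(l, p) = -63 + p**2 + 1905*l (M(l, p) = (1905*l + p*p) - 63 = (1905*l + p**2) - 63 = (p**2 + 1905*l) - 63 = -63 + p**2 + 1905*l)
1/M(W(-11), -76) = 1/(-63 + (-76)**2 + 1905*26) = 1/(-63 + 5776 + 49530) = 1/55243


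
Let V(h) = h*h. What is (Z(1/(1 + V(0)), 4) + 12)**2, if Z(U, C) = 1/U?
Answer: 169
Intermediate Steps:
V(h) = h**2
(Z(1/(1 + V(0)), 4) + 12)**2 = (1/(1/(1 + 0**2)) + 12)**2 = (1/(1/(1 + 0)) + 12)**2 = (1/(1/1) + 12)**2 = (1/1 + 12)**2 = (1 + 12)**2 = 13**2 = 169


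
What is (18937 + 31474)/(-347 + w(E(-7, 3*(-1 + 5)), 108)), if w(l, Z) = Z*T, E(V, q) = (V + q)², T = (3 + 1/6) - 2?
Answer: -50411/221 ≈ -228.10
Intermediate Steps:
T = 7/6 (T = (3 + ⅙) - 2 = 19/6 - 2 = 7/6 ≈ 1.1667)
w(l, Z) = 7*Z/6 (w(l, Z) = Z*(7/6) = 7*Z/6)
(18937 + 31474)/(-347 + w(E(-7, 3*(-1 + 5)), 108)) = (18937 + 31474)/(-347 + (7/6)*108) = 50411/(-347 + 126) = 50411/(-221) = 50411*(-1/221) = -50411/221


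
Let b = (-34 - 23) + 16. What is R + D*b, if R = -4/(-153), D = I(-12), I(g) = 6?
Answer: -37634/153 ≈ -245.97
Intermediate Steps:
D = 6
R = 4/153 (R = -4*(-1/153) = 4/153 ≈ 0.026144)
b = -41 (b = -57 + 16 = -41)
R + D*b = 4/153 + 6*(-41) = 4/153 - 246 = -37634/153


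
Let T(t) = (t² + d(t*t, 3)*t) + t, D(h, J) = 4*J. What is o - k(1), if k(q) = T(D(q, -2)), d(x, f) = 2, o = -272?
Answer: -312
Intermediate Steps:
T(t) = t² + 3*t (T(t) = (t² + 2*t) + t = t² + 3*t)
k(q) = 40 (k(q) = (4*(-2))*(3 + 4*(-2)) = -8*(3 - 8) = -8*(-5) = 40)
o - k(1) = -272 - 1*40 = -272 - 40 = -312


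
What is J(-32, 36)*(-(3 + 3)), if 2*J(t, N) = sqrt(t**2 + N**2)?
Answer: -12*sqrt(145) ≈ -144.50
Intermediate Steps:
J(t, N) = sqrt(N**2 + t**2)/2 (J(t, N) = sqrt(t**2 + N**2)/2 = sqrt(N**2 + t**2)/2)
J(-32, 36)*(-(3 + 3)) = (sqrt(36**2 + (-32)**2)/2)*(-(3 + 3)) = (sqrt(1296 + 1024)/2)*(-1*6) = (sqrt(2320)/2)*(-6) = ((4*sqrt(145))/2)*(-6) = (2*sqrt(145))*(-6) = -12*sqrt(145)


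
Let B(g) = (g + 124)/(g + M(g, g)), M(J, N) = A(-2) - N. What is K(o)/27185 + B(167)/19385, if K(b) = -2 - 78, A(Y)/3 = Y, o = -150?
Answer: -1147709/210792490 ≈ -0.0054447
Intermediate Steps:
A(Y) = 3*Y
M(J, N) = -6 - N (M(J, N) = 3*(-2) - N = -6 - N)
B(g) = -62/3 - g/6 (B(g) = (g + 124)/(g + (-6 - g)) = (124 + g)/(-6) = (124 + g)*(-1/6) = -62/3 - g/6)
K(b) = -80
K(o)/27185 + B(167)/19385 = -80/27185 + (-62/3 - 1/6*167)/19385 = -80*1/27185 + (-62/3 - 167/6)*(1/19385) = -16/5437 - 97/2*1/19385 = -16/5437 - 97/38770 = -1147709/210792490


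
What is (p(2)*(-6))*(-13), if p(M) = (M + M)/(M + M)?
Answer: 78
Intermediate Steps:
p(M) = 1 (p(M) = (2*M)/((2*M)) = (2*M)*(1/(2*M)) = 1)
(p(2)*(-6))*(-13) = (1*(-6))*(-13) = -6*(-13) = 78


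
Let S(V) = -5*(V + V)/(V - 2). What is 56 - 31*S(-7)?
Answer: 2674/9 ≈ 297.11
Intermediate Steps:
S(V) = -10*V/(-2 + V) (S(V) = -5*2*V/(-2 + V) = -10*V/(-2 + V))
56 - 31*S(-7) = 56 - (-310)*(-7)/(-2 - 7) = 56 - (-310)*(-7)/(-9) = 56 - (-310)*(-7)*(-1)/9 = 56 - 31*(-70/9) = 56 + 2170/9 = 2674/9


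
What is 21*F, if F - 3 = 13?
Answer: 336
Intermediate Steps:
F = 16 (F = 3 + 13 = 16)
21*F = 21*16 = 336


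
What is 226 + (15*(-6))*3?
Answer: -44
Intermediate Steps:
226 + (15*(-6))*3 = 226 - 90*3 = 226 - 270 = -44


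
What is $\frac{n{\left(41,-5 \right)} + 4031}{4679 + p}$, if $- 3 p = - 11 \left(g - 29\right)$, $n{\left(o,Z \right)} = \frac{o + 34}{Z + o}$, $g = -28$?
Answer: $\frac{48397}{53640} \approx 0.90226$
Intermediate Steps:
$n{\left(o,Z \right)} = \frac{34 + o}{Z + o}$
$p = -209$ ($p = - \frac{\left(-11\right) \left(-28 - 29\right)}{3} = - \frac{\left(-11\right) \left(-57\right)}{3} = \left(- \frac{1}{3}\right) 627 = -209$)
$\frac{n{\left(41,-5 \right)} + 4031}{4679 + p} = \frac{\frac{34 + 41}{-5 + 41} + 4031}{4679 - 209} = \frac{\frac{1}{36} \cdot 75 + 4031}{4470} = \left(\frac{1}{36} \cdot 75 + 4031\right) \frac{1}{4470} = \left(\frac{25}{12} + 4031\right) \frac{1}{4470} = \frac{48397}{12} \cdot \frac{1}{4470} = \frac{48397}{53640}$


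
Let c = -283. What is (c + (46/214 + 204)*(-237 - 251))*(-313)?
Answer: 3347087097/107 ≈ 3.1281e+7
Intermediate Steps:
(c + (46/214 + 204)*(-237 - 251))*(-313) = (-283 + (46/214 + 204)*(-237 - 251))*(-313) = (-283 + (46*(1/214) + 204)*(-488))*(-313) = (-283 + (23/107 + 204)*(-488))*(-313) = (-283 + (21851/107)*(-488))*(-313) = (-283 - 10663288/107)*(-313) = -10693569/107*(-313) = 3347087097/107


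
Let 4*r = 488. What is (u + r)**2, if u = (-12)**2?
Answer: 70756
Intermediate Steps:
r = 122 (r = (1/4)*488 = 122)
u = 144
(u + r)**2 = (144 + 122)**2 = 266**2 = 70756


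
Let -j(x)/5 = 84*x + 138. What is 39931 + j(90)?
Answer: 1441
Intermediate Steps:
j(x) = -690 - 420*x (j(x) = -5*(84*x + 138) = -5*(138 + 84*x) = -690 - 420*x)
39931 + j(90) = 39931 + (-690 - 420*90) = 39931 + (-690 - 37800) = 39931 - 38490 = 1441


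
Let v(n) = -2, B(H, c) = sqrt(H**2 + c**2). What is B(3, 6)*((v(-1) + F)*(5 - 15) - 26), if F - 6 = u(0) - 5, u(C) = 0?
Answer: -48*sqrt(5) ≈ -107.33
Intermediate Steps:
F = 1 (F = 6 + (0 - 5) = 6 - 5 = 1)
B(3, 6)*((v(-1) + F)*(5 - 15) - 26) = sqrt(3**2 + 6**2)*((-2 + 1)*(5 - 15) - 26) = sqrt(9 + 36)*(-1*(-10) - 26) = sqrt(45)*(10 - 26) = (3*sqrt(5))*(-16) = -48*sqrt(5)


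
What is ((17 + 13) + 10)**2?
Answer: 1600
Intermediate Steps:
((17 + 13) + 10)**2 = (30 + 10)**2 = 40**2 = 1600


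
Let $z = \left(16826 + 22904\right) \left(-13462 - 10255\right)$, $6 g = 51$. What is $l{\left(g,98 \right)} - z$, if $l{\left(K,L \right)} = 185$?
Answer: $942276595$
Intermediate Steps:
$g = \frac{17}{2}$ ($g = \frac{1}{6} \cdot 51 = \frac{17}{2} \approx 8.5$)
$z = -942276410$ ($z = 39730 \left(-23717\right) = -942276410$)
$l{\left(g,98 \right)} - z = 185 - -942276410 = 185 + 942276410 = 942276595$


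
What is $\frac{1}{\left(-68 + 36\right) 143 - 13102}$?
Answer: $- \frac{1}{17678} \approx -5.6567 \cdot 10^{-5}$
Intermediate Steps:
$\frac{1}{\left(-68 + 36\right) 143 - 13102} = \frac{1}{\left(-32\right) 143 - 13102} = \frac{1}{-4576 - 13102} = \frac{1}{-17678} = - \frac{1}{17678}$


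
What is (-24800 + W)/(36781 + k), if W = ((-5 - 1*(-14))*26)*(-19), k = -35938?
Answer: -29246/843 ≈ -34.693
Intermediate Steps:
W = -4446 (W = ((-5 + 14)*26)*(-19) = (9*26)*(-19) = 234*(-19) = -4446)
(-24800 + W)/(36781 + k) = (-24800 - 4446)/(36781 - 35938) = -29246/843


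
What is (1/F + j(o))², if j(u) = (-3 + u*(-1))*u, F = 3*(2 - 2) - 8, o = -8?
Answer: 103041/64 ≈ 1610.0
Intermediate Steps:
F = -8 (F = 3*0 - 8 = 0 - 8 = -8)
j(u) = u*(-3 - u) (j(u) = (-3 - u)*u = u*(-3 - u))
(1/F + j(o))² = (1/(-8) - 1*(-8)*(3 - 8))² = (-⅛ - 1*(-8)*(-5))² = (-⅛ - 40)² = (-321/8)² = 103041/64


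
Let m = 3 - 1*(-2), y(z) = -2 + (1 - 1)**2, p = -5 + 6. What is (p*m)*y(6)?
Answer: -10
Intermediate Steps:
p = 1
y(z) = -2 (y(z) = -2 + 0**2 = -2 + 0 = -2)
m = 5 (m = 3 + 2 = 5)
(p*m)*y(6) = (1*5)*(-2) = 5*(-2) = -10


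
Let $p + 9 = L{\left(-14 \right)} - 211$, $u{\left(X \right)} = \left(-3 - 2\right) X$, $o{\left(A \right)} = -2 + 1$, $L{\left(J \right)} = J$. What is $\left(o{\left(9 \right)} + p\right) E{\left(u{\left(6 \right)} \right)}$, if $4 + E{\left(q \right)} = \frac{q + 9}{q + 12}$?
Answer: $\frac{3995}{6} \approx 665.83$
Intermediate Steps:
$o{\left(A \right)} = -1$
$u{\left(X \right)} = - 5 X$
$p = -234$ ($p = -9 - 225 = -234$)
$E{\left(q \right)} = -4 + \frac{9 + q}{12 + q}$ ($E{\left(q \right)} = -4 + \frac{q + 9}{q + 12} = -4 + \frac{9 + q}{12 + q}$)
$\left(o{\left(9 \right)} + p\right) E{\left(u{\left(6 \right)} \right)} = \left(-1 - 234\right) \frac{3 \left(-13 - \left(-5\right) 6\right)}{12 - 30} = - 235 \frac{3 \left(-13 - -30\right)}{12 - 30} = - 235 \frac{3 \left(-13 + 30\right)}{-18} = - 235 \cdot 3 \left(- \frac{1}{18}\right) 17 = \left(-235\right) \left(- \frac{17}{6}\right) = \frac{3995}{6}$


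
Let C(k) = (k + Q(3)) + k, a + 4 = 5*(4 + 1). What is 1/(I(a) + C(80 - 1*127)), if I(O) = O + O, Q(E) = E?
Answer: -1/49 ≈ -0.020408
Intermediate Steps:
a = 21 (a = -4 + 5*(4 + 1) = -4 + 5*5 = -4 + 25 = 21)
I(O) = 2*O
C(k) = 3 + 2*k (C(k) = (k + 3) + k = (3 + k) + k = 3 + 2*k)
1/(I(a) + C(80 - 1*127)) = 1/(2*21 + (3 + 2*(80 - 1*127))) = 1/(42 + (3 + 2*(80 - 127))) = 1/(42 + (3 + 2*(-47))) = 1/(42 + (3 - 94)) = 1/(42 - 91) = 1/(-49) = -1/49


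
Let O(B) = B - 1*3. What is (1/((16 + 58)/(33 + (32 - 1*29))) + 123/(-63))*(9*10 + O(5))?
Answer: -104788/777 ≈ -134.86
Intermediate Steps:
O(B) = -3 + B (O(B) = B - 3 = -3 + B)
(1/((16 + 58)/(33 + (32 - 1*29))) + 123/(-63))*(9*10 + O(5)) = (1/((16 + 58)/(33 + (32 - 1*29))) + 123/(-63))*(9*10 + (-3 + 5)) = (1/(74/(33 + (32 - 29))) + 123*(-1/63))*(90 + 2) = (1/(74/(33 + 3)) - 41/21)*92 = (1/(74/36) - 41/21)*92 = (1/(74*(1/36)) - 41/21)*92 = (1/(37/18) - 41/21)*92 = (1*(18/37) - 41/21)*92 = (18/37 - 41/21)*92 = -1139/777*92 = -104788/777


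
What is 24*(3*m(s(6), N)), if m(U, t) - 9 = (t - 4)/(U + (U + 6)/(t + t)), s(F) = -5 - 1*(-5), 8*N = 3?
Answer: 4923/8 ≈ 615.38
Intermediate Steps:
N = 3/8 (N = (⅛)*3 = 3/8 ≈ 0.37500)
s(F) = 0 (s(F) = -5 + 5 = 0)
m(U, t) = 9 + (-4 + t)/(U + (6 + U)/(2*t)) (m(U, t) = 9 + (t - 4)/(U + (U + 6)/(t + t)) = 9 + (-4 + t)/(U + (6 + U)/((2*t))) = 9 + (-4 + t)/(U + (6 + U)*(1/(2*t))) = 9 + (-4 + t)/(U + (6 + U)/(2*t)))
24*(3*m(s(6), N)) = 24*(3*((54 - 8*3/8 + 2*(3/8)² + 9*0 + 18*0*(3/8))/(6 + 0 + 2*0*(3/8)))) = 24*(3*((54 - 3 + 2*(9/64) + 0 + 0)/(6 + 0 + 0))) = 24*(3*((54 - 3 + 9/32 + 0 + 0)/6)) = 24*(3*((⅙)*(1641/32))) = 24*(3*(547/64)) = 24*(1641/64) = 4923/8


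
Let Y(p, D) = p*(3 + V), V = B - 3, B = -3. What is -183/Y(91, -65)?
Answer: 61/91 ≈ 0.67033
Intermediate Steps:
V = -6 (V = -3 - 3 = -6)
Y(p, D) = -3*p (Y(p, D) = p*(3 - 6) = p*(-3) = -3*p)
-183/Y(91, -65) = -183/((-3*91)) = -183/(-273) = -183*(-1/273) = 61/91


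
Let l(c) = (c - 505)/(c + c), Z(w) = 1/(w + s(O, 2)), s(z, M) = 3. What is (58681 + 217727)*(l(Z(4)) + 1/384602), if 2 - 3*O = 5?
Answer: -93922295867532/192301 ≈ -4.8841e+8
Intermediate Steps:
O = -1 (O = ⅔ - ⅓*5 = ⅔ - 5/3 = -1)
Z(w) = 1/(3 + w) (Z(w) = 1/(w + 3) = 1/(3 + w))
l(c) = (-505 + c)/(2*c) (l(c) = (-505 + c)/((2*c)) = (-505 + c)*(1/(2*c)) = (-505 + c)/(2*c))
(58681 + 217727)*(l(Z(4)) + 1/384602) = (58681 + 217727)*((-505 + 1/(3 + 4))/(2*(1/(3 + 4))) + 1/384602) = 276408*((-505 + 1/7)/(2*(1/7)) + 1/384602) = 276408*((-505 + ⅐)/(2*(⅐)) + 1/384602) = 276408*((½)*7*(-3534/7) + 1/384602) = 276408*(-1767 + 1/384602) = 276408*(-679591733/384602) = -93922295867532/192301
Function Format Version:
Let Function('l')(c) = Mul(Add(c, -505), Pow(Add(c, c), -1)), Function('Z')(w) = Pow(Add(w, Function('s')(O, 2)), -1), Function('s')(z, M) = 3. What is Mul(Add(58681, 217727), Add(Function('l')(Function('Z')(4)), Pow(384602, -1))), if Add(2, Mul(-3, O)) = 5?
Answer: Rational(-93922295867532, 192301) ≈ -4.8841e+8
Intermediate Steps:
O = -1 (O = Add(Rational(2, 3), Mul(Rational(-1, 3), 5)) = Add(Rational(2, 3), Rational(-5, 3)) = -1)
Function('Z')(w) = Pow(Add(3, w), -1) (Function('Z')(w) = Pow(Add(w, 3), -1) = Pow(Add(3, w), -1))
Function('l')(c) = Mul(Rational(1, 2), Pow(c, -1), Add(-505, c)) (Function('l')(c) = Mul(Add(-505, c), Pow(Mul(2, c), -1)) = Mul(Add(-505, c), Mul(Rational(1, 2), Pow(c, -1))) = Mul(Rational(1, 2), Pow(c, -1), Add(-505, c)))
Mul(Add(58681, 217727), Add(Function('l')(Function('Z')(4)), Pow(384602, -1))) = Mul(Add(58681, 217727), Add(Mul(Rational(1, 2), Pow(Pow(Add(3, 4), -1), -1), Add(-505, Pow(Add(3, 4), -1))), Pow(384602, -1))) = Mul(276408, Add(Mul(Rational(1, 2), Pow(Pow(7, -1), -1), Add(-505, Pow(7, -1))), Rational(1, 384602))) = Mul(276408, Add(Mul(Rational(1, 2), Pow(Rational(1, 7), -1), Add(-505, Rational(1, 7))), Rational(1, 384602))) = Mul(276408, Add(Mul(Rational(1, 2), 7, Rational(-3534, 7)), Rational(1, 384602))) = Mul(276408, Add(-1767, Rational(1, 384602))) = Mul(276408, Rational(-679591733, 384602)) = Rational(-93922295867532, 192301)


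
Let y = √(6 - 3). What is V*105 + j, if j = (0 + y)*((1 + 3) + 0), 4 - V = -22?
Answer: 2730 + 4*√3 ≈ 2736.9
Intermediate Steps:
V = 26 (V = 4 - 1*(-22) = 4 + 22 = 26)
y = √3 ≈ 1.7320
j = 4*√3 (j = (0 + √3)*((1 + 3) + 0) = √3*(4 + 0) = √3*4 = 4*√3 ≈ 6.9282)
V*105 + j = 26*105 + 4*√3 = 2730 + 4*√3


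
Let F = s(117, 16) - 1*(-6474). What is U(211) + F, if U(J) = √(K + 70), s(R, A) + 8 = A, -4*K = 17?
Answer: 6482 + √263/2 ≈ 6490.1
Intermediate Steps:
K = -17/4 (K = -¼*17 = -17/4 ≈ -4.2500)
s(R, A) = -8 + A
U(J) = √263/2 (U(J) = √(-17/4 + 70) = √(263/4) = √263/2)
F = 6482 (F = (-8 + 16) - 1*(-6474) = 8 + 6474 = 6482)
U(211) + F = √263/2 + 6482 = 6482 + √263/2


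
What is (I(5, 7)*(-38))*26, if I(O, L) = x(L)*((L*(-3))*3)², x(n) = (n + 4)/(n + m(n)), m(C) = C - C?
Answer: -6162156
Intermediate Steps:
m(C) = 0
x(n) = (4 + n)/n (x(n) = (n + 4)/(n + 0) = (4 + n)/n)
I(O, L) = 81*L*(4 + L) (I(O, L) = ((4 + L)/L)*((L*(-3))*3)² = ((4 + L)/L)*(-3*L*3)² = ((4 + L)/L)*(-9*L)² = ((4 + L)/L)*(81*L²) = 81*L*(4 + L))
(I(5, 7)*(-38))*26 = ((81*7*(4 + 7))*(-38))*26 = ((81*7*11)*(-38))*26 = (6237*(-38))*26 = -237006*26 = -6162156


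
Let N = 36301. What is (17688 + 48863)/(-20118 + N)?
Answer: 66551/16183 ≈ 4.1124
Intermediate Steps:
(17688 + 48863)/(-20118 + N) = (17688 + 48863)/(-20118 + 36301) = 66551/16183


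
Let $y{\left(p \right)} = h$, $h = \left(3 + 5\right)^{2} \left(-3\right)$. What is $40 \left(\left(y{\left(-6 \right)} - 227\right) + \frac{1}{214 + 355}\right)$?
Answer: $- \frac{9536400}{569} \approx -16760.0$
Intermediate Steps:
$h = -192$ ($h = 8^{2} \left(-3\right) = 64 \left(-3\right) = -192$)
$y{\left(p \right)} = -192$
$40 \left(\left(y{\left(-6 \right)} - 227\right) + \frac{1}{214 + 355}\right) = 40 \left(\left(-192 - 227\right) + \frac{1}{214 + 355}\right) = 40 \left(-419 + \frac{1}{569}\right) = 40 \left(- \frac{238410}{569}\right) = - \frac{9536400}{569}$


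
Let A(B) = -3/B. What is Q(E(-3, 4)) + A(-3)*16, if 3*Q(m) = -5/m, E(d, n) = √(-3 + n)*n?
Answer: 187/12 ≈ 15.583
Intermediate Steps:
E(d, n) = n*√(-3 + n)
Q(m) = -5/(3*m) (Q(m) = (-5/m)/3 = -5/(3*m))
Q(E(-3, 4)) + A(-3)*16 = -5*1/(4*√(-3 + 4))/3 - 3/(-3)*16 = -5/(3*(4*√1)) - 3*(-⅓)*16 = -5/(3*(4*1)) + 1*16 = -5/3/4 + 16 = -5/3*¼ + 16 = -5/12 + 16 = 187/12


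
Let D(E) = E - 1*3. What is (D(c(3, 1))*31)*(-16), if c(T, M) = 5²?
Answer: -10912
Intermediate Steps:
c(T, M) = 25
D(E) = -3 + E (D(E) = E - 3 = -3 + E)
(D(c(3, 1))*31)*(-16) = ((-3 + 25)*31)*(-16) = (22*31)*(-16) = 682*(-16) = -10912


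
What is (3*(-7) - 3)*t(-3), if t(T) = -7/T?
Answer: -56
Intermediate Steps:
(3*(-7) - 3)*t(-3) = (3*(-7) - 3)*(-7/(-3)) = (-21 - 3)*(-7*(-1/3)) = -24*7/3 = -56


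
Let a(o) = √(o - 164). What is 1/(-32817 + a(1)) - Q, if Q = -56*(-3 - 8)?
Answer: -663404714449/1076955652 - I*√163/1076955652 ≈ -616.0 - 1.1855e-8*I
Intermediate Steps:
a(o) = √(-164 + o)
Q = 616 (Q = -56*(-11) = 616)
1/(-32817 + a(1)) - Q = 1/(-32817 + √(-164 + 1)) - 1*616 = 1/(-32817 + √(-163)) - 616 = 1/(-32817 + I*√163) - 616 = -616 + 1/(-32817 + I*√163)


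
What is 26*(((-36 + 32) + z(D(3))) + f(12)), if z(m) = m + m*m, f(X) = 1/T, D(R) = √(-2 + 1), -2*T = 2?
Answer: -156 + 26*I ≈ -156.0 + 26.0*I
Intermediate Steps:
T = -1 (T = -½*2 = -1)
D(R) = I (D(R) = √(-1) = I)
f(X) = -1 (f(X) = 1/(-1) = -1)
z(m) = m + m²
26*(((-36 + 32) + z(D(3))) + f(12)) = 26*(((-36 + 32) + I*(1 + I)) - 1) = 26*((-4 + I*(1 + I)) - 1) = 26*(-5 + I*(1 + I)) = -130 + 26*I*(1 + I)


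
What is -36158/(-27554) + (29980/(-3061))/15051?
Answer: 832506581309/634721696247 ≈ 1.3116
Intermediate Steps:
-36158/(-27554) + (29980/(-3061))/15051 = -36158*(-1/27554) + (29980*(-1/3061))*(1/15051) = 18079/13777 - 29980/3061*1/15051 = 18079/13777 - 29980/46071111 = 832506581309/634721696247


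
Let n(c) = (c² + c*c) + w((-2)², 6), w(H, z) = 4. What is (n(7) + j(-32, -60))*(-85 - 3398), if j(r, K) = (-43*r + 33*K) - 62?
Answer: 1964412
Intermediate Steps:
j(r, K) = -62 - 43*r + 33*K
n(c) = 4 + 2*c² (n(c) = (c² + c*c) + 4 = (c² + c²) + 4 = 2*c² + 4 = 4 + 2*c²)
(n(7) + j(-32, -60))*(-85 - 3398) = ((4 + 2*7²) + (-62 - 43*(-32) + 33*(-60)))*(-85 - 3398) = ((4 + 2*49) + (-62 + 1376 - 1980))*(-3483) = ((4 + 98) - 666)*(-3483) = (102 - 666)*(-3483) = -564*(-3483) = 1964412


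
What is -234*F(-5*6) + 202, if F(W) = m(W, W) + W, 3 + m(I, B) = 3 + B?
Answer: 14242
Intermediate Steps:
m(I, B) = B (m(I, B) = -3 + (3 + B) = B)
F(W) = 2*W (F(W) = W + W = 2*W)
-234*F(-5*6) + 202 = -468*(-5*6) + 202 = -468*(-30) + 202 = -234*(-60) + 202 = 14040 + 202 = 14242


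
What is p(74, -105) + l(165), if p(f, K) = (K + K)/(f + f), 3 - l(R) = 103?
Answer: -7505/74 ≈ -101.42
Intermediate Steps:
l(R) = -100 (l(R) = 3 - 1*103 = 3 - 103 = -100)
p(f, K) = K/f (p(f, K) = (2*K)/((2*f)) = (2*K)*(1/(2*f)) = K/f)
p(74, -105) + l(165) = -105/74 - 100 = -7505/74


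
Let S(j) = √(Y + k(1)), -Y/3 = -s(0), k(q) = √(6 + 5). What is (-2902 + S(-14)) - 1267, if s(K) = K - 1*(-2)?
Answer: -4169 + √(6 + √11) ≈ -4165.9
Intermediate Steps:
s(K) = 2 + K (s(K) = K + 2 = 2 + K)
k(q) = √11
Y = 6 (Y = -(-3)*(2 + 0) = -(-3)*2 = -3*(-2) = 6)
S(j) = √(6 + √11)
(-2902 + S(-14)) - 1267 = (-2902 + √(6 + √11)) - 1267 = -4169 + √(6 + √11)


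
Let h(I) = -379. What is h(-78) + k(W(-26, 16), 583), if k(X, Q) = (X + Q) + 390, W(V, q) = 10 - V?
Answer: 630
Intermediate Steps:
k(X, Q) = 390 + Q + X (k(X, Q) = (Q + X) + 390 = 390 + Q + X)
h(-78) + k(W(-26, 16), 583) = -379 + (390 + 583 + (10 - 1*(-26))) = -379 + (390 + 583 + (10 + 26)) = -379 + (390 + 583 + 36) = -379 + 1009 = 630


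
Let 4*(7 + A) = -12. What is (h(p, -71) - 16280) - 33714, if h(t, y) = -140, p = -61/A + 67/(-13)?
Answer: -50134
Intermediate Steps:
A = -10 (A = -7 + (¼)*(-12) = -7 - 3 = -10)
p = 123/130 (p = -61/(-10) + 67/(-13) = -61*(-⅒) + 67*(-1/13) = 61/10 - 67/13 = 123/130 ≈ 0.94615)
(h(p, -71) - 16280) - 33714 = (-140 - 16280) - 33714 = -16420 - 33714 = -50134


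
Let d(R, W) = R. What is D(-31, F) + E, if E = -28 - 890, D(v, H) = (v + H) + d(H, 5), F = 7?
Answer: -935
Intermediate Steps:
D(v, H) = v + 2*H (D(v, H) = (v + H) + H = (H + v) + H = v + 2*H)
E = -918
D(-31, F) + E = (-31 + 2*7) - 918 = (-31 + 14) - 918 = -17 - 918 = -935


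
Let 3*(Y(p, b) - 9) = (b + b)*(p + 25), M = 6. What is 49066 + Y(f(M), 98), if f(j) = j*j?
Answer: 159181/3 ≈ 53060.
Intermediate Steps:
f(j) = j**2
Y(p, b) = 9 + 2*b*(25 + p)/3 (Y(p, b) = 9 + ((b + b)*(p + 25))/3 = 9 + ((2*b)*(25 + p))/3 = 9 + (2*b*(25 + p))/3 = 9 + 2*b*(25 + p)/3)
49066 + Y(f(M), 98) = 49066 + (9 + (50/3)*98 + (2/3)*98*6**2) = 49066 + (9 + 4900/3 + (2/3)*98*36) = 49066 + (9 + 4900/3 + 2352) = 49066 + 11983/3 = 159181/3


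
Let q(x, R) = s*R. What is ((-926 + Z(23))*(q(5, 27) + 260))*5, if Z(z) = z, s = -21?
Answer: 1386105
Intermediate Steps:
q(x, R) = -21*R
((-926 + Z(23))*(q(5, 27) + 260))*5 = ((-926 + 23)*(-21*27 + 260))*5 = -903*(-567 + 260)*5 = -903*(-307)*5 = 277221*5 = 1386105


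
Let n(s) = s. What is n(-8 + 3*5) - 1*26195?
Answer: -26188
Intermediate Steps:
n(-8 + 3*5) - 1*26195 = (-8 + 3*5) - 1*26195 = (-8 + 15) - 26195 = 7 - 26195 = -26188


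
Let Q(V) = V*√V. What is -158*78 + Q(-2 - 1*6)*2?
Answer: -12324 - 32*I*√2 ≈ -12324.0 - 45.255*I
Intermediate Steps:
Q(V) = V^(3/2)
-158*78 + Q(-2 - 1*6)*2 = -158*78 + (-2 - 1*6)^(3/2)*2 = -12324 + (-2 - 6)^(3/2)*2 = -12324 + (-8)^(3/2)*2 = -12324 - 16*I*√2*2 = -12324 - 32*I*√2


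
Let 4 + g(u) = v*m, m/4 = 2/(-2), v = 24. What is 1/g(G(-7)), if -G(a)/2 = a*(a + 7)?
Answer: -1/100 ≈ -0.010000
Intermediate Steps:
m = -4 (m = 4*(2/(-2)) = 4*(2*(-½)) = 4*(-1) = -4)
G(a) = -2*a*(7 + a) (G(a) = -2*a*(a + 7) = -2*a*(7 + a))
g(u) = -100 (g(u) = -4 + 24*(-4) = -4 - 96 = -100)
1/g(G(-7)) = 1/(-100) = -1/100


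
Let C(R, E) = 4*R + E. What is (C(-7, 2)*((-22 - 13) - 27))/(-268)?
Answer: -403/67 ≈ -6.0149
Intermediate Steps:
C(R, E) = E + 4*R
(C(-7, 2)*((-22 - 13) - 27))/(-268) = ((2 + 4*(-7))*((-22 - 13) - 27))/(-268) = ((2 - 28)*(-35 - 27))*(-1/268) = -26*(-62)*(-1/268) = 1612*(-1/268) = -403/67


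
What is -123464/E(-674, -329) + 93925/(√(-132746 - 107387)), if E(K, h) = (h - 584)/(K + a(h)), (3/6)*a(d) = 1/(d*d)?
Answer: -818840544768/8984003 - 93925*I*√240133/240133 ≈ -91144.0 - 191.67*I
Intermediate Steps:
a(d) = 2/d² (a(d) = 2/((d*d)) = 2/(d²) = 2/d²)
E(K, h) = (-584 + h)/(K + 2/h²) (E(K, h) = (h - 584)/(K + 2/h²) = (-584 + h)/(K + 2/h²))
-123464/E(-674, -329) + 93925/(√(-132746 - 107387)) = -123464*(2 - 674*(-329)²)/(108241*(-584 - 329)) + 93925/(√(-132746 - 107387)) = -123464/(108241*(-913)/(2 - 674*108241)) + 93925/(√(-240133)) = -123464/(108241*(-913)/(2 - 72954434)) + 93925/((I*√240133)) = -123464/(108241*(-913)/(-72954432)) + 93925*(-I*√240133/240133) = -123464/(108241*(-1/72954432)*(-913)) - 93925*I*√240133/240133 = -123464/98824033/72954432 - 93925*I*√240133/240133 = -123464*72954432/98824033 - 93925*I*√240133/240133 = -818840544768/8984003 - 93925*I*√240133/240133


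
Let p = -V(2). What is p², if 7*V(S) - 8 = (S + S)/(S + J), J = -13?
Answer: 144/121 ≈ 1.1901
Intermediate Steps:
V(S) = 8/7 + 2*S/(7*(-13 + S)) (V(S) = 8/7 + ((S + S)/(S - 13))/7 = 8/7 + ((2*S)/(-13 + S))/7 = 8/7 + (2*S/(-13 + S))/7 = 8/7 + 2*S/(7*(-13 + S)))
p = -12/11 (p = -2*(-52 + 5*2)/(7*(-13 + 2)) = -2*(-52 + 10)/(7*(-11)) = -2*(-1)*(-42)/(7*11) = -1*12/11 = -12/11 ≈ -1.0909)
p² = (-12/11)² = 144/121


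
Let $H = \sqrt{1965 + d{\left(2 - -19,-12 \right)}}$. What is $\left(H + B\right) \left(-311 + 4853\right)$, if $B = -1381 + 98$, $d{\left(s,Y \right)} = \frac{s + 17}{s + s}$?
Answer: $-5827386 + \frac{3028 \sqrt{216741}}{7} \approx -5.626 \cdot 10^{6}$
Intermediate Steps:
$d{\left(s,Y \right)} = \frac{17 + s}{2 s}$
$B = -1283$
$H = \frac{2 \sqrt{216741}}{21}$ ($H = \sqrt{1965 + \frac{17 + \left(2 - -19\right)}{2 \left(2 - -19\right)}} = \sqrt{1965 + \frac{17 + \left(2 + 19\right)}{2 \left(2 + 19\right)}} = \sqrt{1965 + \frac{17 + 21}{2 \cdot 21}} = \sqrt{1965 + \frac{1}{2} \cdot \frac{1}{21} \cdot 38} = \sqrt{1965 + \frac{19}{21}} = \sqrt{\frac{41284}{21}} = \frac{2 \sqrt{216741}}{21} \approx 44.339$)
$\left(H + B\right) \left(-311 + 4853\right) = \left(\frac{2 \sqrt{216741}}{21} - 1283\right) \left(-311 + 4853\right) = \left(-1283 + \frac{2 \sqrt{216741}}{21}\right) 4542 = -5827386 + \frac{3028 \sqrt{216741}}{7}$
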